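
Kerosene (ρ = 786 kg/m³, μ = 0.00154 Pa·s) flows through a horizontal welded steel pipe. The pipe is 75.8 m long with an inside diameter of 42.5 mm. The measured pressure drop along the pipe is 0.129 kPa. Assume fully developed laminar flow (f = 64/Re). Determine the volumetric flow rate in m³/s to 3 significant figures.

For laminar flow, f = 64/Re with Re = ρVD/μ, so Darcy-Weisbach reduces to ΔP = 32μLV/D². Solving for V: V = ΔP·D²/(32μL) = 129·(0.0425)²/(32·0.00154·75.8) = 0.06238 m/s.
Check: Re = ρVD/μ = 786·0.06238·0.0425/0.00154 = 1353 < 2300, so the laminar assumption holds.
Q = V·A = 0.06238·(π/4·0.0425²) = 8.849e-05 m³/s = 8.85×10^-5 m³/s.

Q ≈ 8.85×10^-5 m³/s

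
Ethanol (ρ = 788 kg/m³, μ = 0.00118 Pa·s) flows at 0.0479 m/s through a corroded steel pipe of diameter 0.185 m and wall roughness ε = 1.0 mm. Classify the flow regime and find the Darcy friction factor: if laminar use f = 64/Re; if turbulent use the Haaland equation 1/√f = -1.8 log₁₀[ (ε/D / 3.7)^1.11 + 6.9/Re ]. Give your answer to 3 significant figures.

Re = ρVD/μ = 788·0.0479·0.185/0.00118 = 5918.
Re > 4000 → turbulent. ε/D = 0.001/0.185 = 0.00541; Haaland: 1/√f = -1.8 log₁₀[0.000712 + 0.00117] = 4.907, so f = 0.04153.

f ≈ 0.0415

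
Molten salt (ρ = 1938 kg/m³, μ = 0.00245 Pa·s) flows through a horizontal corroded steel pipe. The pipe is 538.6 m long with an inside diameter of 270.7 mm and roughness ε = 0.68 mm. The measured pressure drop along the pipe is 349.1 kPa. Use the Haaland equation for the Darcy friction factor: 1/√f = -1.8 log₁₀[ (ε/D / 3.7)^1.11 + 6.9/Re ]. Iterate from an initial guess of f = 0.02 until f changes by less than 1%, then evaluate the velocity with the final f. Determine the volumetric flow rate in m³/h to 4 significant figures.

Q ≈ 555.4 m³/h

Rearranging Darcy-Weisbach: V = √(2·ΔP·D/(f·L·ρ)). With ε/D = 0.00068/0.2707 = 0.00251, iterate starting from f = 0.02:
  f = 0.02 → V = √(2·3.491e+05·0.2707/(0.02·538.6·1938)) = 3.009 m/s; Re = ρVD/μ = 6.443e+05; f → 0.02517
  f = 0.02517 → V = 2.682 m/s; Re = 5.743e+05; f → 0.0252
Converged (Δf/f < 1%). With the final f = 0.0252: V = √(2·3.491e+05·0.2707/(0.0252·538.6·1938)) = 2.681 m/s.
Q = V·A = 2.681·(π/4·0.2707²) = 0.1543 m³/s = 555.4 m³/h.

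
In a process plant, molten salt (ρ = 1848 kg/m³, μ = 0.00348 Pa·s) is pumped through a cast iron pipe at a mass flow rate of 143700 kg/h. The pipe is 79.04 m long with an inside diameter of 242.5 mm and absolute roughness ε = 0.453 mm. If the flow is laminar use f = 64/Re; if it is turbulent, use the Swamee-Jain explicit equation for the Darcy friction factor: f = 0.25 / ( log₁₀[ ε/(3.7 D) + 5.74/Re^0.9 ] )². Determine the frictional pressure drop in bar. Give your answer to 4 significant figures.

ΔP ≈ 0.01712 bar

ṁ = 143700 kg/h = 143700/3600 = 39.92 kg/s.
A = πD²/4 = π(0.2425)²/4 = 0.04619 m²; mean velocity V = ṁ/(ρA) = 39.92/(1848 · 0.04619) = 0.4677 m/s.
Reynolds number Re = ρVD/μ = 1848 · 0.4677 · 0.2425 / 0.00348 = 6.022e+04.
Re > 4000 → turbulent. Relative roughness ε/D = 0.000453/0.2425 = 0.00187. Swamee-Jain: f = 0.25/(log₁₀[0.00187/3.7 + 5.74/6.022e+04^0.9])² = 0.25/(log₁₀[0.000505 + 0.000286])² = 0.25/(-3.102)² = 0.02599.
Darcy-Weisbach: ΔP = f(L/D)(ρV²/2) = 0.02599·(79.04/0.2425)·(1848·0.4677²/2) = 0.02599·325.9·202.1 = 1712 Pa.
ΔP = 1712 Pa = 0.01712 bar.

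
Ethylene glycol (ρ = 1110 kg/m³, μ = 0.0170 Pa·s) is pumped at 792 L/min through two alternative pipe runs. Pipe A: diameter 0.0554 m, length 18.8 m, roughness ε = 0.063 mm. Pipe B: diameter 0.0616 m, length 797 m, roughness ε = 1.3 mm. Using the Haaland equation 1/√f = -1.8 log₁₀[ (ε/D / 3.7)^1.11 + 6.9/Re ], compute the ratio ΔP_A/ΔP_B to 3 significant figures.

ΔP_A/ΔP_B ≈ 0.0216

Pipe A: V = Q/A = 0.0132/0.002411 = 5.476 m/s; Re = 1.981e+04; ε/D = 0.00114; Haaland → f = 0.02794; ΔP_A = f(L/D)(ρV²/2) = 1.578e+05 Pa.
Pipe B: V = Q/A = 0.0132/0.00298 = 4.429 m/s; Re = 1.781e+04; ε/D = 0.0211; Haaland → f = 0.05178; ΔP_B = f(L/D)(ρV²/2) = 7.294e+06 Pa.
ΔP_A/ΔP_B = 1.578e+05/7.294e+06 = 0.0216.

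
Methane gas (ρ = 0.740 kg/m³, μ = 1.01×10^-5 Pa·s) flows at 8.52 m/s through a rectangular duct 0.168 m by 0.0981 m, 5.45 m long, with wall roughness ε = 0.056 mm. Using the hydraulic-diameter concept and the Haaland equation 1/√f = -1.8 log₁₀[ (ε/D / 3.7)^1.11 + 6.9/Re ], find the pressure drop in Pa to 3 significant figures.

ΔP ≈ 24.3 Pa

Hydraulic diameter D_h = 4A/P = 4·(0.168·0.0981)/(2·(0.168+0.0981)) = 0.06592/0.5322 = 0.1239 m.
Re = ρVD_h/μ = 0.74·8.52·0.1239/1.01e-05 = 7.732e+04.
ε/D_h = 5.6e-05/0.1239 = 0.000452; Haaland gives 1/√f = -1.8 log₁₀[4.54e-05+8.92e-05] = 6.968, so f = 0.0206.
ΔP = f(L/D_h)(ρV²/2) = 0.0206·5.45/0.1239·26.86 = 24.34 Pa.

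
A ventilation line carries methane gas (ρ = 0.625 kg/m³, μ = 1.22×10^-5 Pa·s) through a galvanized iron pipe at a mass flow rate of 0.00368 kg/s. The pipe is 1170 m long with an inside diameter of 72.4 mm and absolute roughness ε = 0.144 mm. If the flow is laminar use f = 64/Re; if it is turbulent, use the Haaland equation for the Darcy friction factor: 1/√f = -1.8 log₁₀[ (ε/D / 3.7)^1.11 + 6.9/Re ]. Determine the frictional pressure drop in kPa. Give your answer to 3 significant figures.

A = πD²/4 = π(0.0724)²/4 = 0.004117 m²; mean velocity V = ṁ/(ρA) = 0.00368/(0.625 · 0.004117) = 1.43 m/s.
Reynolds number Re = ρVD/μ = 0.625 · 1.43 · 0.0724 / 1.22e-05 = 5305.
Re > 4000 → turbulent. Relative roughness ε/D = 0.000144/0.0724 = 0.00199. Haaland: 1/√f = -1.8 log₁₀[(0.00199/3.7)^1.11 + 6.9/5305] = -1.8 log₁₀[0.000235 + 0.0013] = 5.065, so f = 0.03898.
Darcy-Weisbach: ΔP = f(L/D)(ρV²/2) = 0.03898·(1170/0.0724)·(0.625·1.43²/2) = 0.03898·1.616e+04·0.6392 = 402.7 Pa.
ΔP = 402.7 Pa = 0.403 kPa.

ΔP ≈ 0.403 kPa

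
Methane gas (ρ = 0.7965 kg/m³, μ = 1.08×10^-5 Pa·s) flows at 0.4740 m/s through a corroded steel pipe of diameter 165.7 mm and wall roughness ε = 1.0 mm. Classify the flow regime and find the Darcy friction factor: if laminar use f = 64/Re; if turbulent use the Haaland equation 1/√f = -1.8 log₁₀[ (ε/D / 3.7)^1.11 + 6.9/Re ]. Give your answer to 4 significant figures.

Re = ρVD/μ = 0.7965·0.474·0.1657/1.08e-05 = 5792.
Re > 4000 → turbulent. ε/D = 0.001/0.1657 = 0.00604; Haaland: 1/√f = -1.8 log₁₀[0.000805 + 0.00119] = 4.86, so f = 0.04234.

f ≈ 0.04234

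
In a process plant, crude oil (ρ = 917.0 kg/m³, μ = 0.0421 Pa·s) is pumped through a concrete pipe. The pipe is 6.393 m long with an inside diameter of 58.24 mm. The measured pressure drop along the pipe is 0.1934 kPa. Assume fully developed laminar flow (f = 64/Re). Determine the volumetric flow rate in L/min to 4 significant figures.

Q ≈ 12.17 L/min

For laminar flow, f = 64/Re with Re = ρVD/μ, so Darcy-Weisbach reduces to ΔP = 32μLV/D². Solving for V: V = ΔP·D²/(32μL) = 193.4·(0.05824)²/(32·0.0421·6.393) = 0.07617 m/s.
Check: Re = ρVD/μ = 917·0.07617·0.05824/0.0421 = 96.62 < 2300, so the laminar assumption holds.
Q = V·A = 0.07617·(π/4·0.05824²) = 0.0002029 m³/s = 12.17 L/min.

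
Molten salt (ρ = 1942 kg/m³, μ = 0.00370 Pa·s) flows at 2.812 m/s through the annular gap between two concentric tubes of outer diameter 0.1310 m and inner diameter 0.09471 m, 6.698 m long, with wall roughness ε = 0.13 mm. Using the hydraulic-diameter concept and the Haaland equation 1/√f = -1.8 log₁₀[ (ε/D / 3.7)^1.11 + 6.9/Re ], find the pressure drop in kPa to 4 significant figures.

Hydraulic diameter D_h = 4A/P = D_o - D_i = 0.131 - 0.09471 = 0.03629 m.
Re = ρVD_h/μ = 1942·2.812·0.03629/0.0037 = 5.356e+04.
ε/D_h = 0.00013/0.03629 = 0.00358; Haaland gives 1/√f = -1.8 log₁₀[0.000451+0.000129] = 5.826, so f = 0.02946.
ΔP = f(L/D_h)(ρV²/2) = 0.02946·6.698/0.03629·7678 = 4.175e+04 Pa.
ΔP = 41.75 kPa.

ΔP ≈ 41.75 kPa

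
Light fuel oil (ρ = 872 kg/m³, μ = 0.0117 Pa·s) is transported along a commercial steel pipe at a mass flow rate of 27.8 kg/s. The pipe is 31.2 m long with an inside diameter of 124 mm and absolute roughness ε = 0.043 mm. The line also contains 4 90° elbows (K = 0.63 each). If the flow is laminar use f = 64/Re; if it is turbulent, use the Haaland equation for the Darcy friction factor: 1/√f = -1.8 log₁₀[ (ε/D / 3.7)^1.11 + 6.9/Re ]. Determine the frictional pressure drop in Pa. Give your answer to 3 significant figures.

A = πD²/4 = π(0.124)²/4 = 0.01208 m²; mean velocity V = ṁ/(ρA) = 27.8/(872 · 0.01208) = 2.64 m/s.
Reynolds number Re = ρVD/μ = 872 · 2.64 · 0.124 / 0.0117 = 2.44e+04.
Re > 4000 → turbulent. Relative roughness ε/D = 4.3e-05/0.124 = 0.000347. Haaland: 1/√f = -1.8 log₁₀[(0.000347/3.7)^1.11 + 6.9/2.44e+04] = -1.8 log₁₀[3.38e-05 + 0.000283] = 6.299, so f = 0.0252.
Total minor-loss coefficient ΣK = 4·0.63 = 2.52.
ΔP = [f·L/D + ΣK]·(ρV²/2) = [0.0252·31.2/0.124 + 2.52]·(872·2.64²/2) = [6.341 + 2.52]·3039 = 2.693e+04 Pa.

ΔP ≈ 26900 Pa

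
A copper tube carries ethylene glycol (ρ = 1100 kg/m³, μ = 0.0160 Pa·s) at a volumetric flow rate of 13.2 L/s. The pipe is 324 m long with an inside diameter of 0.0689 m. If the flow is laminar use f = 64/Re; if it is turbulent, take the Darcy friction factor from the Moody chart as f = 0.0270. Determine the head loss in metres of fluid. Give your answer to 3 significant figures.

h_f ≈ 81.1 m

Q = 13.2 L/s = 13.2/1000 = 0.0132 m³/s.
Cross-sectional area A = πD²/4 = π(0.0689)²/4 = 0.003728 m²; mean velocity V = Q/A = 0.0132/0.003728 = 3.54 m/s.
Reynolds number Re = ρVD/μ = 1100 · 3.54 · 0.0689 / 0.016 = 1.677e+04.
Re > 4000 → turbulent; use the Moody-chart value f = 0.0270.
Darcy-Weisbach: ΔP = f(L/D)(ρV²/2) = 0.027·(324/0.0689)·(1100·3.54²/2) = 0.027·4702·6894 = 8.753e+05 Pa.
Head loss h_f = ΔP/(ρg) = 8.753e+05/(1100·9.81) = 81.1 m.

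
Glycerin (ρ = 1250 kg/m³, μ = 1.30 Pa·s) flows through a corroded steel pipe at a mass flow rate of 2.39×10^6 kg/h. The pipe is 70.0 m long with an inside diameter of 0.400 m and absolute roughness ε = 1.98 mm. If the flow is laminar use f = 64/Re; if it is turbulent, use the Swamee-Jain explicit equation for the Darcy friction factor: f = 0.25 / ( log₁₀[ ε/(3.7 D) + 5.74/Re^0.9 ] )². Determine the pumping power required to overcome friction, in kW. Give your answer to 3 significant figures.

ṁ = 2.39×10^6 kg/h = 2.39×10^6/3600 = 663.9 kg/s.
A = πD²/4 = π(0.4)²/4 = 0.1257 m²; mean velocity V = ṁ/(ρA) = 663.9/(1250 · 0.1257) = 4.226 m/s.
Reynolds number Re = ρVD/μ = 1250 · 4.226 · 0.4 / 1.3 = 1626.
Re < 2300 → laminar flow, so f = 64/Re = 64/1626 = 0.03937 (the turbulent correlation is not needed).
Darcy-Weisbach: ΔP = f(L/D)(ρV²/2) = 0.03937·(70/0.4)·(1250·4.226²/2) = 0.03937·175·1.116e+04 = 7.692e+04 Pa.
Q = ṁ/ρ = 663.9/1250 = 0.5311 m³/s.
Pumping power P = QΔP = 0.5311·7.692e+04 = 40850 W = 40.9 kW.

P ≈ 40.9 kW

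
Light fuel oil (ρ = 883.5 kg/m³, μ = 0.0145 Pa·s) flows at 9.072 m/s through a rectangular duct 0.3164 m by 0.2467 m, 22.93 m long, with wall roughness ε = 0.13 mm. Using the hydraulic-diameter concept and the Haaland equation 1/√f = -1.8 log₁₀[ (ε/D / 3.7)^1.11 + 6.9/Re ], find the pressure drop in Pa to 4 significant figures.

Hydraulic diameter D_h = 4A/P = 4·(0.3164·0.2467)/(2·(0.3164+0.2467)) = 0.3122/1.126 = 0.2772 m.
Re = ρVD_h/μ = 883.5·9.072·0.2772/0.0145 = 1.532e+05.
ε/D_h = 0.00013/0.2772 = 0.000469; Haaland gives 1/√f = -1.8 log₁₀[4.72e-05+4.5e-05] = 7.263, so f = 0.01896.
ΔP = f(L/D_h)(ρV²/2) = 0.01896·22.93/0.2772·3.636e+04 = 5.7e+04 Pa.

ΔP ≈ 57000 Pa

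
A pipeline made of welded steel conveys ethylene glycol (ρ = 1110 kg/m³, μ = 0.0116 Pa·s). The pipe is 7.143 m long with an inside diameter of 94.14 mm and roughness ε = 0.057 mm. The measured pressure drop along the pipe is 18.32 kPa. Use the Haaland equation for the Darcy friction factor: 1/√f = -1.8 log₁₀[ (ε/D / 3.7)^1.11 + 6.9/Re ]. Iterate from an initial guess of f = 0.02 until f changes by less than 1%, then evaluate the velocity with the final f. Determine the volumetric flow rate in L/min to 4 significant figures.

Q ≈ 1794 L/min

Rearranging Darcy-Weisbach: V = √(2·ΔP·D/(f·L·ρ)). With ε/D = 5.7e-05/0.09414 = 0.000605, iterate starting from f = 0.02:
  f = 0.02 → V = √(2·1.832e+04·0.09414/(0.02·7.143·1110)) = 4.664 m/s; Re = ρVD/μ = 4.201e+04; f → 0.02324
  f = 0.02324 → V = 4.326 m/s; Re = 3.897e+04; f → 0.02355
  f = 0.02355 → V = 4.298 m/s; Re = 3.872e+04; f → 0.02358
Converged (Δf/f < 1%). With the final f = 0.02358: V = √(2·1.832e+04·0.09414/(0.02358·7.143·1110)) = 4.296 m/s.
Q = V·A = 4.296·(π/4·0.09414²) = 0.0299 m³/s = 1794 L/min.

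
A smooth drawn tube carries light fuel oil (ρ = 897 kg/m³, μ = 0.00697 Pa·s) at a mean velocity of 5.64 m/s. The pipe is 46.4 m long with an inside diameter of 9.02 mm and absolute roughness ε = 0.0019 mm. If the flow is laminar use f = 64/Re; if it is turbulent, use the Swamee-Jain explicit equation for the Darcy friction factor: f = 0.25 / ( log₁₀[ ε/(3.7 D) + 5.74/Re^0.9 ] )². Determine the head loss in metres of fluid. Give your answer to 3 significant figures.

h_f ≈ 294 m

Reynolds number Re = ρVD/μ = 897 · 5.64 · 0.00902 / 0.00697 = 6547.
Re > 4000 → turbulent. Relative roughness ε/D = 1.9e-06/0.00902 = 0.000211. Swamee-Jain: f = 0.25/(log₁₀[0.000211/3.7 + 5.74/6547^0.9])² = 0.25/(log₁₀[5.69e-05 + 0.00211])² = 0.25/(-2.664)² = 0.03523.
Darcy-Weisbach: ΔP = f(L/D)(ρV²/2) = 0.03523·(46.4/0.00902)·(897·5.64²/2) = 0.03523·5144·1.427e+04 = 2.585e+06 Pa.
Head loss h_f = ΔP/(ρg) = 2.585e+06/(897·9.81) = 294 m.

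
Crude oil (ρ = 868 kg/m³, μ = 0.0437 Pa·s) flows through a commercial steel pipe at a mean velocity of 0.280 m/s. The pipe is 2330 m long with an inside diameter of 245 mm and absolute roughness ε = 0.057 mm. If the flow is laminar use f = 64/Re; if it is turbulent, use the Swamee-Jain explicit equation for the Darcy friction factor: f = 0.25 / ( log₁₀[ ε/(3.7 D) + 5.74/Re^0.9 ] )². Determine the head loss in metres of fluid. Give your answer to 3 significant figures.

h_f ≈ 1.78 m

Reynolds number Re = ρVD/μ = 868 · 0.28 · 0.245 / 0.0437 = 1363.
Re < 2300 → laminar flow, so f = 64/Re = 64/1363 = 0.04697 (the turbulent correlation is not needed).
Darcy-Weisbach: ΔP = f(L/D)(ρV²/2) = 0.04697·(2330/0.245)·(868·0.28²/2) = 0.04697·9510·34.03 = 1.52e+04 Pa.
Head loss h_f = ΔP/(ρg) = 1.52e+04/(868·9.81) = 1.78 m.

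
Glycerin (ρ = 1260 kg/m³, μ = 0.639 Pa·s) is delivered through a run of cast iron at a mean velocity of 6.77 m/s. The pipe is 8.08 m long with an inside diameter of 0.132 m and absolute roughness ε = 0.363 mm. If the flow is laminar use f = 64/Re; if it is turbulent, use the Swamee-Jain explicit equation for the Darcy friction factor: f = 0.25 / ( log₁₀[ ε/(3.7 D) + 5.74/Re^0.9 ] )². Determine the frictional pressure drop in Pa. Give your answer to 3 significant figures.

Reynolds number Re = ρVD/μ = 1260 · 6.77 · 0.132 / 0.639 = 1762.
Re < 2300 → laminar flow, so f = 64/Re = 64/1762 = 0.03632 (the turbulent correlation is not needed).
Darcy-Weisbach: ΔP = f(L/D)(ρV²/2) = 0.03632·(8.08/0.132)·(1260·6.77²/2) = 0.03632·61.21·2.887e+04 = 6.42e+04 Pa.

ΔP ≈ 64200 Pa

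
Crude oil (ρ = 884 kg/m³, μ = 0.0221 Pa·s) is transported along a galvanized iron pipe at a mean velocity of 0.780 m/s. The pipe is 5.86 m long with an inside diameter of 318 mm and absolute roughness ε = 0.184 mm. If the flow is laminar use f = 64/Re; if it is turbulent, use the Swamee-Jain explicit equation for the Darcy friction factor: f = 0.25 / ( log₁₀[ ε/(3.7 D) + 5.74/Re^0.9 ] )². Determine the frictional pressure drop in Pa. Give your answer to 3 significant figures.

Reynolds number Re = ρVD/μ = 884 · 0.78 · 0.318 / 0.0221 = 9922.
Re > 4000 → turbulent. Relative roughness ε/D = 0.000184/0.318 = 0.000579. Swamee-Jain: f = 0.25/(log₁₀[0.000579/3.7 + 5.74/9922^0.9])² = 0.25/(log₁₀[0.000156 + 0.00145])² = 0.25/(-2.794)² = 0.03203.
Darcy-Weisbach: ΔP = f(L/D)(ρV²/2) = 0.03203·(5.86/0.318)·(884·0.78²/2) = 0.03203·18.43·268.9 = 158.7 Pa.

ΔP ≈ 159 Pa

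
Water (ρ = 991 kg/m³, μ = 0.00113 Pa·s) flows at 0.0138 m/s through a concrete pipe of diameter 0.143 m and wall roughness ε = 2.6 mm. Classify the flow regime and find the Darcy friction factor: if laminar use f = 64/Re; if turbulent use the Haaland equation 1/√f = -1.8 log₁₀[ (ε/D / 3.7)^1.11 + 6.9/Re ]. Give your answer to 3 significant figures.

Re = ρVD/μ = 991·0.0138·0.143/0.00113 = 1731.
Re < 2300 → laminar, so f = 64/Re = 0.03698 (roughness is irrelevant in laminar flow).

f ≈ 0.0370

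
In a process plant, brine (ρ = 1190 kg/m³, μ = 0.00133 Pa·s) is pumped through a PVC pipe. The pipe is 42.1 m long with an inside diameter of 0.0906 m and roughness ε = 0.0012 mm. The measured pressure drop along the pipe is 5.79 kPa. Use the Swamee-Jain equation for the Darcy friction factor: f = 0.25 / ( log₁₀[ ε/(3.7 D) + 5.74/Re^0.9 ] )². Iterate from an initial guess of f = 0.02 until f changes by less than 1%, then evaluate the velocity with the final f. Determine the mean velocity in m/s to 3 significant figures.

V ≈ 1.06 m/s

Rearranging Darcy-Weisbach: V = √(2·ΔP·D/(f·L·ρ)). With ε/D = 1.2e-06/0.0906 = 1.32e-05, iterate starting from f = 0.02:
  f = 0.02 → V = √(2·5790·0.0906/(0.02·42.1·1190)) = 1.023 m/s; Re = ρVD/μ = 8.295e+04; f → 0.01865
  f = 0.01865 → V = 1.06 m/s; Re = 8.589e+04; f → 0.01852
Converged (Δf/f < 1%). With the final f = 0.01852: V = √(2·5790·0.0906/(0.01852·42.1·1190)) = 1.063 m/s.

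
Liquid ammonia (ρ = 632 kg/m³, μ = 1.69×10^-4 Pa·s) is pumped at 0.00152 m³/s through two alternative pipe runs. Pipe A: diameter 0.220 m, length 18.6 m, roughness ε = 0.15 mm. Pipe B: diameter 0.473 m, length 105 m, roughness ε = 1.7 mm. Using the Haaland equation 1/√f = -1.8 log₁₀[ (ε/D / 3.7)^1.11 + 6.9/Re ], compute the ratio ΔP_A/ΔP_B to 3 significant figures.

ΔP_A/ΔP_B ≈ 5.98

Pipe A: V = Q/A = 0.00152/0.03801 = 0.03999 m/s; Re = 3.29e+04; ε/D = 0.000682; Haaland → f = 0.02448; ΔP_A = f(L/D)(ρV²/2) = 1.046 Pa.
Pipe B: V = Q/A = 0.00152/0.1757 = 0.00865 m/s; Re = 1.53e+04; ε/D = 0.00359; Haaland → f = 0.03331; ΔP_B = f(L/D)(ρV²/2) = 0.1749 Pa.
ΔP_A/ΔP_B = 1.046/0.1749 = 5.98.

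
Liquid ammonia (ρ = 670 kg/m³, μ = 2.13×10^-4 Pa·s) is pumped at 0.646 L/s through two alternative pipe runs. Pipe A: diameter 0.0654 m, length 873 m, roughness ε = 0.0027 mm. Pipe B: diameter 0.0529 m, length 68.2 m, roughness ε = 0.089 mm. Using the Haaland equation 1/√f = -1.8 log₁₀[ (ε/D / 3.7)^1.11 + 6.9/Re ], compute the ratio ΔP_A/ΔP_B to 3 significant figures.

Pipe A: V = Q/A = 0.000646/0.003359 = 0.1923 m/s; Re = 3.956e+04; ε/D = 4.13e-05; Haaland → f = 0.02194; ΔP_A = f(L/D)(ρV²/2) = 3628 Pa.
Pipe B: V = Q/A = 0.000646/0.002198 = 0.2939 m/s; Re = 4.891e+04; ε/D = 0.00168; Haaland → f = 0.02558; ΔP_B = f(L/D)(ρV²/2) = 954.4 Pa.
ΔP_A/ΔP_B = 3628/954.4 = 3.80.

ΔP_A/ΔP_B ≈ 3.80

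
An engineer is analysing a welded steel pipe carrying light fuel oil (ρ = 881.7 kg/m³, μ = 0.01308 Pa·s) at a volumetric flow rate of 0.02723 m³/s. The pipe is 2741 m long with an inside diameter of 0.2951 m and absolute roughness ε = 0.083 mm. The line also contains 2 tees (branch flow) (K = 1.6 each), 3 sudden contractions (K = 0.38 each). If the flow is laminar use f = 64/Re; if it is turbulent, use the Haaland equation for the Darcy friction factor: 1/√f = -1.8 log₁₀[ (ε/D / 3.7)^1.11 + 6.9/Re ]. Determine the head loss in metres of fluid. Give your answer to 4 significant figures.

Cross-sectional area A = πD²/4 = π(0.2951)²/4 = 0.0684 m²; mean velocity V = Q/A = 0.02723/0.0684 = 0.3981 m/s.
Reynolds number Re = ρVD/μ = 881.7 · 0.3981 · 0.2951 / 0.0131 = 7920.
Re > 4000 → turbulent. Relative roughness ε/D = 8.3e-05/0.2951 = 0.000281. Haaland: 1/√f = -1.8 log₁₀[(0.000281/3.7)^1.11 + 6.9/7920] = -1.8 log₁₀[2.68e-05 + 0.000871] = 5.484, so f = 0.03325.
Total minor-loss coefficient ΣK = 2·1.6 + 3·0.38 = 4.34.
ΔP = [f·L/D + ΣK]·(ρV²/2) = [0.03325·2741/0.2951 + 4.34]·(881.7·0.3981²/2) = [308.8 + 4.34]·69.88 = 2.188e+04 Pa.
Head loss h_f = ΔP/(ρg) = 2.188e+04/(881.7·9.81) = 2.530 m.

h_f ≈ 2.530 m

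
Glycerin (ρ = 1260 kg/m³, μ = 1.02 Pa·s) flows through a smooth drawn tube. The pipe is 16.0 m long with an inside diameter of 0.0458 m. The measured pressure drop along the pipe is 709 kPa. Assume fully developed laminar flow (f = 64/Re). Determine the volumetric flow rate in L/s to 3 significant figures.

For laminar flow, f = 64/Re with Re = ρVD/μ, so Darcy-Weisbach reduces to ΔP = 32μLV/D². Solving for V: V = ΔP·D²/(32μL) = 7.09e+05·(0.0458)²/(32·1.02·16) = 2.848 m/s.
Check: Re = ρVD/μ = 1260·2.848·0.0458/1.02 = 161.1 < 2300, so the laminar assumption holds.
Q = V·A = 2.848·(π/4·0.0458²) = 0.004692 m³/s = 4.69 L/s.

Q ≈ 4.69 L/s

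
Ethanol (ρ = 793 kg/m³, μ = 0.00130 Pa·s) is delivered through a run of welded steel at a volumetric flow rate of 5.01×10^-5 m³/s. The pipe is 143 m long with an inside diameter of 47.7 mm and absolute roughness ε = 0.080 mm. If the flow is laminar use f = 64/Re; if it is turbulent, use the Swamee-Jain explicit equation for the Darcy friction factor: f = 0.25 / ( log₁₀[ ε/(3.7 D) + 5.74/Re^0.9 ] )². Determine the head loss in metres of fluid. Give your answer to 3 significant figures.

Cross-sectional area A = πD²/4 = π(0.0477)²/4 = 0.001787 m²; mean velocity V = Q/A = 5.01e-05/0.001787 = 0.02804 m/s.
Reynolds number Re = ρVD/μ = 793 · 0.02804 · 0.0477 / 0.0013 = 815.8.
Re < 2300 → laminar flow, so f = 64/Re = 64/815.8 = 0.07846 (the turbulent correlation is not needed).
Darcy-Weisbach: ΔP = f(L/D)(ρV²/2) = 0.07846·(143/0.0477)·(793·0.02804²/2) = 0.07846·2998·0.3116 = 73.3 Pa.
Head loss h_f = ΔP/(ρg) = 73.3/(793·9.81) = 0.00942 m.

h_f ≈ 0.00942 m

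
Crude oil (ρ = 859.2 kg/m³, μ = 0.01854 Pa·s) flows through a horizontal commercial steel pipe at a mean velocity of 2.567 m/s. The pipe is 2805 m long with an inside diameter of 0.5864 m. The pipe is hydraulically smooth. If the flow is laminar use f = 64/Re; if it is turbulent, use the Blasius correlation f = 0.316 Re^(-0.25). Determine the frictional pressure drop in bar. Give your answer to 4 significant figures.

ΔP ≈ 2.633 bar

Reynolds number Re = ρVD/μ = 859.2 · 2.567 · 0.5864 / 0.0185 = 6.976e+04.
Re > 4000 → turbulent. Smooth-pipe (Blasius): f = 0.316 Re^(-0.25) = 0.316/(6.976e+04)^0.25 = 0.01944.
Darcy-Weisbach: ΔP = f(L/D)(ρV²/2) = 0.01944·(2805/0.5864)·(859.2·2.567²/2) = 0.01944·4783·2831 = 2.633e+05 Pa.
ΔP = 2.633e+05 Pa = 2.633 bar.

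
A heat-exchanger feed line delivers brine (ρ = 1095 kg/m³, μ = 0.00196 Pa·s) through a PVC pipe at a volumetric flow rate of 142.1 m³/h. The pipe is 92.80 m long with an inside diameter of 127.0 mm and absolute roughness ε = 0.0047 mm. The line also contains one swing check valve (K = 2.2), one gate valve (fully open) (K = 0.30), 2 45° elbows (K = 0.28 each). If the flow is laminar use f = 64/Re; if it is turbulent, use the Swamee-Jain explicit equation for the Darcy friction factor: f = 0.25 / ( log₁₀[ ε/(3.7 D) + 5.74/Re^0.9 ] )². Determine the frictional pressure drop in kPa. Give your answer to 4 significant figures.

ΔP ≈ 76.81 kPa

Q = 142.1 m³/h = 142.1/3600 = 0.03947 m³/s.
Cross-sectional area A = πD²/4 = π(0.127)²/4 = 0.01267 m²; mean velocity V = Q/A = 0.03947/0.01267 = 3.116 m/s.
Reynolds number Re = ρVD/μ = 1095 · 3.116 · 0.127 / 0.00196 = 2.211e+05.
Re > 4000 → turbulent. Relative roughness ε/D = 4.7e-06/0.127 = 3.7e-05. Swamee-Jain: f = 0.25/(log₁₀[3.7e-05/3.7 + 5.74/2.211e+05^0.9])² = 0.25/(log₁₀[1e-05 + 8.89e-05])² = 0.25/(-4.005)² = 0.01559.
Total minor-loss coefficient ΣK = 1·2.2 + 1·0.3 + 2·0.28 = 3.06.
ΔP = [f·L/D + ΣK]·(ρV²/2) = [0.01559·92.8/0.127 + 3.06]·(1095·3.116²/2) = [11.39 + 3.06]·5316 = 7.681e+04 Pa.
ΔP = 7.681e+04 Pa = 76.81 kPa.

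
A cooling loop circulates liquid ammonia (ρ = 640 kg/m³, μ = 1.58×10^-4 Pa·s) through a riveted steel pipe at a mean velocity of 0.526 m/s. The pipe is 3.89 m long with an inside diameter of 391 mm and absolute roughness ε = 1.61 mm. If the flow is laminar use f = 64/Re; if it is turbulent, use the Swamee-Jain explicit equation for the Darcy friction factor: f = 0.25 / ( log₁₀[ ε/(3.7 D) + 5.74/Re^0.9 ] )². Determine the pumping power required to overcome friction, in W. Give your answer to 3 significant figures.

P ≈ 1.61 W

Reynolds number Re = ρVD/μ = 640 · 0.526 · 0.391 / 0.000158 = 8.331e+05.
Re > 4000 → turbulent. Relative roughness ε/D = 0.00161/0.391 = 0.00412. Swamee-Jain: f = 0.25/(log₁₀[0.00412/3.7 + 5.74/8.331e+05^0.9])² = 0.25/(log₁₀[0.00111 + 2.69e-05])² = 0.25/(-2.943)² = 0.02886.
Darcy-Weisbach: ΔP = f(L/D)(ρV²/2) = 0.02886·(3.89/0.391)·(640·0.526²/2) = 0.02886·9.949·88.54 = 25.42 Pa.
Q = V·A = 0.526·0.1201 = 0.06316 m³/s.
Pumping power P = QΔP = 0.06316·25.42 = 1.606 W = 1.61 W.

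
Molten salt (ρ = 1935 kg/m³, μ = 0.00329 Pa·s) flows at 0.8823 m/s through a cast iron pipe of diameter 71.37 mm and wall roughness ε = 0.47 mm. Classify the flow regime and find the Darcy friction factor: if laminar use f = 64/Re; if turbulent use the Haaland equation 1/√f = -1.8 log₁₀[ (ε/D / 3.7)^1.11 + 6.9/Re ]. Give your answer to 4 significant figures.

f ≈ 0.03501

Re = ρVD/μ = 1935·0.8823·0.07137/0.00329 = 3.704e+04.
Re > 4000 → turbulent. ε/D = 0.00047/0.07137 = 0.00659; Haaland: 1/√f = -1.8 log₁₀[0.000887 + 0.000186] = 5.345, so f = 0.03501.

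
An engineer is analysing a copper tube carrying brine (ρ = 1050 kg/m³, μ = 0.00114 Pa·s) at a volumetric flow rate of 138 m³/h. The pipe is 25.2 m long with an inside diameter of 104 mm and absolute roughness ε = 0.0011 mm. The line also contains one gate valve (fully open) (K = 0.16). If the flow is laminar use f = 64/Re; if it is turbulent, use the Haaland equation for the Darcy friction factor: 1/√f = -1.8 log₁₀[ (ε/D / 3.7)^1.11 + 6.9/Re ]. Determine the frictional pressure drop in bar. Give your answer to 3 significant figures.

ΔP ≈ 0.367 bar

Q = 138 m³/h = 138/3600 = 0.03833 m³/s.
Cross-sectional area A = πD²/4 = π(0.104)²/4 = 0.008495 m²; mean velocity V = Q/A = 0.03833/0.008495 = 4.513 m/s.
Reynolds number Re = ρVD/μ = 1050 · 4.513 · 0.104 / 0.00114 = 4.323e+05.
Re > 4000 → turbulent. Relative roughness ε/D = 1.1e-06/0.104 = 1.06e-05. Haaland: 1/√f = -1.8 log₁₀[(1.06e-05/3.7)^1.11 + 6.9/4.323e+05] = -1.8 log₁₀[7.02e-07 + 1.6e-05] = 8.601, so f = 0.01352.
Total minor-loss coefficient ΣK = 1·0.16 = 0.16.
ΔP = [f·L/D + ΣK]·(ρV²/2) = [0.01352·25.2/0.104 + 0.16]·(1050·4.513²/2) = [3.276 + 0.16]·1.069e+04 = 3.673e+04 Pa.
ΔP = 3.673e+04 Pa = 0.367 bar.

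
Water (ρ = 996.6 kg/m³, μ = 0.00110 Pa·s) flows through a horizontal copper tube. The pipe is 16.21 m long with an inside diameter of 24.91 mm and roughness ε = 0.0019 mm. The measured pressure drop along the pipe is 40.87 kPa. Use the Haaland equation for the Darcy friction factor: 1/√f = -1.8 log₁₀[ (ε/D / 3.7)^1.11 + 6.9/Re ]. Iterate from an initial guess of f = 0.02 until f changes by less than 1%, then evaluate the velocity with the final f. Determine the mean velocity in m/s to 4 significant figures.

V ≈ 2.485 m/s

Rearranging Darcy-Weisbach: V = √(2·ΔP·D/(f·L·ρ)). With ε/D = 1.9e-06/0.02491 = 7.63e-05, iterate starting from f = 0.02:
  f = 0.02 → V = √(2·4.087e+04·0.02491/(0.02·16.21·996.6)) = 2.51 m/s; Re = ρVD/μ = 5.666e+04; f → 0.02037
  f = 0.02037 → V = 2.487 m/s; Re = 5.614e+04; f → 0.02041
Converged (Δf/f < 1%). With the final f = 0.02041: V = √(2·4.087e+04·0.02491/(0.02041·16.21·996.6)) = 2.485 m/s.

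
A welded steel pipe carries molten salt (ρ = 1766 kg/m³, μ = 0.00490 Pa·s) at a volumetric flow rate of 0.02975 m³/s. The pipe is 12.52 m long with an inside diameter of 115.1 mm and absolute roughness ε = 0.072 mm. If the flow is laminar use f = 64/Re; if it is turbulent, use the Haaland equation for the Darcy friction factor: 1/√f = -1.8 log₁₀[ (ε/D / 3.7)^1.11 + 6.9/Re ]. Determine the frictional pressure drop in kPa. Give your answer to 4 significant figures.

Cross-sectional area A = πD²/4 = π(0.1151)²/4 = 0.0104 m²; mean velocity V = Q/A = 0.02975/0.0104 = 2.859 m/s.
Reynolds number Re = ρVD/μ = 1766 · 2.859 · 0.1151 / 0.0049 = 1.186e+05.
Re > 4000 → turbulent. Relative roughness ε/D = 7.2e-05/0.1151 = 0.000626. Haaland: 1/√f = -1.8 log₁₀[(0.000626/3.7)^1.11 + 6.9/1.186e+05] = -1.8 log₁₀[6.5e-05 + 5.82e-05] = 7.037, so f = 0.0202.
Darcy-Weisbach: ΔP = f(L/D)(ρV²/2) = 0.0202·(12.52/0.1151)·(1766·2.859²/2) = 0.0202·108.8·7219 = 1.586e+04 Pa.
ΔP = 1.586e+04 Pa = 15.86 kPa.

ΔP ≈ 15.86 kPa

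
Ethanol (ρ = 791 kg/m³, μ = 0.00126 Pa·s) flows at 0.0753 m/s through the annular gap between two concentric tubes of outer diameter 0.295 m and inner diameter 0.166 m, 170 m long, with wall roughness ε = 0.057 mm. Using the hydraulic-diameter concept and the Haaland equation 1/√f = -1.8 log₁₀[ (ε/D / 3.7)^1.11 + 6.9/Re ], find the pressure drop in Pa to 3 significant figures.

ΔP ≈ 106 Pa

Hydraulic diameter D_h = 4A/P = D_o - D_i = 0.295 - 0.166 = 0.129 m.
Re = ρVD_h/μ = 791·0.0753·0.129/0.00126 = 6098.
ε/D_h = 5.7e-05/0.129 = 0.000442; Haaland gives 1/√f = -1.8 log₁₀[4.42e-05+0.00113] = 5.273, so f = 0.03596.
ΔP = f(L/D_h)(ρV²/2) = 0.03596·170/0.129·2.243 = 106.3 Pa.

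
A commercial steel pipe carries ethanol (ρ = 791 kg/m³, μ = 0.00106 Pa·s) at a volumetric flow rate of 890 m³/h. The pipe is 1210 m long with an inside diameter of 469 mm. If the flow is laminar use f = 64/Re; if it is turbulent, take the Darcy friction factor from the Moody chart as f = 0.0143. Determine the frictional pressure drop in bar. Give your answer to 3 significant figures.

Q = 890 m³/h = 890/3600 = 0.2472 m³/s.
Cross-sectional area A = πD²/4 = π(0.469)²/4 = 0.1728 m²; mean velocity V = Q/A = 0.2472/0.1728 = 1.431 m/s.
Reynolds number Re = ρVD/μ = 791 · 1.431 · 0.469 / 0.00106 = 5.008e+05.
Re > 4000 → turbulent; use the Moody-chart value f = 0.0143.
Darcy-Weisbach: ΔP = f(L/D)(ρV²/2) = 0.0143·(1210/0.469)·(791·1.431²/2) = 0.0143·2580·809.9 = 2.988e+04 Pa.
ΔP = 2.988e+04 Pa = 0.299 bar.

ΔP ≈ 0.299 bar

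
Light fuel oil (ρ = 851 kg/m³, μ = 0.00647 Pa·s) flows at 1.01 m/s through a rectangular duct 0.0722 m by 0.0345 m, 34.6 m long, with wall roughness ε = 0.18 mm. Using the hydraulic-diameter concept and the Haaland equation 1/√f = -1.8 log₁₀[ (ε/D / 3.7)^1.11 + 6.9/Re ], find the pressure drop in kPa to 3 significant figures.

ΔP ≈ 12.7 kPa

Hydraulic diameter D_h = 4A/P = 4·(0.0722·0.0345)/(2·(0.0722+0.0345)) = 0.009964/0.2134 = 0.04669 m.
Re = ρVD_h/μ = 851·1.01·0.04669/0.00647 = 6203.
ε/D_h = 0.00018/0.04669 = 0.00386; Haaland gives 1/√f = -1.8 log₁₀[0.00049+0.00111] = 5.032, so f = 0.0395.
ΔP = f(L/D_h)(ρV²/2) = 0.0395·34.6/0.04669·434.1 = 1.271e+04 Pa.
ΔP = 12.7 kPa.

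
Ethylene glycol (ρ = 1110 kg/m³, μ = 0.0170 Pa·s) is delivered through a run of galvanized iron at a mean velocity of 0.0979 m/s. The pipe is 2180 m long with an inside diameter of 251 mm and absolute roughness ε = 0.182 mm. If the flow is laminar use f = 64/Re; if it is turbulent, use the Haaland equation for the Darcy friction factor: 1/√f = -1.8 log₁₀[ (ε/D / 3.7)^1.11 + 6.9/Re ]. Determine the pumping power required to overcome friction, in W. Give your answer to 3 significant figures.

P ≈ 8.93 W

Reynolds number Re = ρVD/μ = 1110 · 0.0979 · 0.251 / 0.017 = 1604.
Re < 2300 → laminar flow, so f = 64/Re = 64/1604 = 0.03989 (the turbulent correlation is not needed).
Darcy-Weisbach: ΔP = f(L/D)(ρV²/2) = 0.03989·(2180/0.251)·(1110·0.0979²/2) = 0.03989·8685·5.319 = 1843 Pa.
Q = V·A = 0.0979·0.04948 = 0.004844 m³/s.
Pumping power P = QΔP = 0.004844·1843 = 8.927 W = 8.93 W.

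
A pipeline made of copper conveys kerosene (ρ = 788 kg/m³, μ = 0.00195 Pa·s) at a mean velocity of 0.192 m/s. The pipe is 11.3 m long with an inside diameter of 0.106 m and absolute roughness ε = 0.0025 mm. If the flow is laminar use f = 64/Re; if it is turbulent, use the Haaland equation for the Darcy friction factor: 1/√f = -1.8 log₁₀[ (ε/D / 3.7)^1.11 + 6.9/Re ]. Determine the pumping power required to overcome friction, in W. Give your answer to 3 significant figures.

P ≈ 0.0856 W

Reynolds number Re = ρVD/μ = 788 · 0.192 · 0.106 / 0.00195 = 8224.
Re > 4000 → turbulent. Relative roughness ε/D = 2.5e-06/0.106 = 2.36e-05. Haaland: 1/√f = -1.8 log₁₀[(2.36e-05/3.7)^1.11 + 6.9/8224] = -1.8 log₁₀[1.71e-06 + 0.000839] = 5.536, so f = 0.03263.
Darcy-Weisbach: ΔP = f(L/D)(ρV²/2) = 0.03263·(11.3/0.106)·(788·0.192²/2) = 0.03263·106.6·14.52 = 50.53 Pa.
Q = V·A = 0.192·0.008825 = 0.001694 m³/s.
Pumping power P = QΔP = 0.001694·50.53 = 0.08561 W = 0.0856 W.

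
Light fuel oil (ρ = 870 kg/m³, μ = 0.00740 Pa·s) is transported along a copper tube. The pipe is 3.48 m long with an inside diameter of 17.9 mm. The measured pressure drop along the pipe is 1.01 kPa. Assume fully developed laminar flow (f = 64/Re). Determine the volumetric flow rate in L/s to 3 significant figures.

Q ≈ 0.0988 L/s

For laminar flow, f = 64/Re with Re = ρVD/μ, so Darcy-Weisbach reduces to ΔP = 32μLV/D². Solving for V: V = ΔP·D²/(32μL) = 1010·(0.0179)²/(32·0.0074·3.48) = 0.3927 m/s.
Check: Re = ρVD/μ = 870·0.3927·0.0179/0.0074 = 826.4 < 2300, so the laminar assumption holds.
Q = V·A = 0.3927·(π/4·0.0179²) = 9.882e-05 m³/s = 0.0988 L/s.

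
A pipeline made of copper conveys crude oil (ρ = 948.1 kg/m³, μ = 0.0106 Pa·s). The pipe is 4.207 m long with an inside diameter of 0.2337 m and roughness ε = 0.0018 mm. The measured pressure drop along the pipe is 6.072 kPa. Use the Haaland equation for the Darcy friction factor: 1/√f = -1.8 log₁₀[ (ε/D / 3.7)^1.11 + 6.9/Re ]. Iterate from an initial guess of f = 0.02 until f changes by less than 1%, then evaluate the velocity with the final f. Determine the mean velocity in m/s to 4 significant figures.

V ≈ 6.515 m/s

Rearranging Darcy-Weisbach: V = √(2·ΔP·D/(f·L·ρ)). With ε/D = 1.8e-06/0.2337 = 7.7e-06, iterate starting from f = 0.02:
  f = 0.02 → V = √(2·6072·0.2337/(0.02·4.207·948.1)) = 5.965 m/s; Re = ρVD/μ = 1.247e+05; f → 0.01706
  f = 0.01706 → V = 6.458 m/s; Re = 1.35e+05; f → 0.01679
  f = 0.01679 → V = 6.51 m/s; Re = 1.361e+05; f → 0.01676
Converged (Δf/f < 1%). With the final f = 0.01676: V = √(2·6072·0.2337/(0.01676·4.207·948.1)) = 6.515 m/s.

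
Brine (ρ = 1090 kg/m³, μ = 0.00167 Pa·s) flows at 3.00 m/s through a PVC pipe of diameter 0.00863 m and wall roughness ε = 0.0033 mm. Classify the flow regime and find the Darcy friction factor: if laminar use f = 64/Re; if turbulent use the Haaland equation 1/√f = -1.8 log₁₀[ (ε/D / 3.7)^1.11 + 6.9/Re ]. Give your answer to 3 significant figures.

Re = ρVD/μ = 1090·3·0.00863/0.00167 = 1.69e+04.
Re > 4000 → turbulent. ε/D = 3.3e-06/0.00863 = 0.000382; Haaland: 1/√f = -1.8 log₁₀[3.77e-05 + 0.000408] = 6.031, so f = 0.02749.

f ≈ 0.0275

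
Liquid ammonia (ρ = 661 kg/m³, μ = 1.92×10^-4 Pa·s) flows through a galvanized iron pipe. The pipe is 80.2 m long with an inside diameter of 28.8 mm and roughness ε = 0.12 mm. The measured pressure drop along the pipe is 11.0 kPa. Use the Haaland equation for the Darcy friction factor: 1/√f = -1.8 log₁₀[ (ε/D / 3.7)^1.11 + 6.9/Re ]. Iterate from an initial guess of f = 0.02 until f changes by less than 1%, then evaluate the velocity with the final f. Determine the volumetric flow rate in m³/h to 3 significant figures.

Q ≈ 1.47 m³/h

Rearranging Darcy-Weisbach: V = √(2·ΔP·D/(f·L·ρ)). With ε/D = 0.00012/0.0288 = 0.00417, iterate starting from f = 0.02:
  f = 0.02 → V = √(2·1.1e+04·0.0288/(0.02·80.2·661)) = 0.773 m/s; Re = ρVD/μ = 7.665e+04; f → 0.03005
  f = 0.03005 → V = 0.6307 m/s; Re = 6.253e+04; f → 0.03031
Converged (Δf/f < 1%). With the final f = 0.03031: V = √(2·1.1e+04·0.0288/(0.03031·80.2·661)) = 0.628 m/s.
Q = V·A = 0.628·(π/4·0.0288²) = 0.0004091 m³/s = 1.47 m³/h.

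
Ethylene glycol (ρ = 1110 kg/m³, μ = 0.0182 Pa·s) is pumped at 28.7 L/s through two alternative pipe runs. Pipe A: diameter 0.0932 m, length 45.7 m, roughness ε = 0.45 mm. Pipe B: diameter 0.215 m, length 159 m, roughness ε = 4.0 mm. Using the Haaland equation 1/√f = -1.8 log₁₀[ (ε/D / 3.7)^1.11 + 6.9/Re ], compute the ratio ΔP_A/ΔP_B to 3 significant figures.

Pipe A: V = Q/A = 0.0287/0.006822 = 4.207 m/s; Re = 2.391e+04; ε/D = 0.00483; Haaland → f = 0.03345; ΔP_A = f(L/D)(ρV²/2) = 1.611e+05 Pa.
Pipe B: V = Q/A = 0.0287/0.03631 = 0.7905 m/s; Re = 1.037e+04; ε/D = 0.0186; Haaland → f = 0.05104; ΔP_B = f(L/D)(ρV²/2) = 1.309e+04 Pa.
ΔP_A/ΔP_B = 1.611e+05/1.309e+04 = 12.3.

ΔP_A/ΔP_B ≈ 12.3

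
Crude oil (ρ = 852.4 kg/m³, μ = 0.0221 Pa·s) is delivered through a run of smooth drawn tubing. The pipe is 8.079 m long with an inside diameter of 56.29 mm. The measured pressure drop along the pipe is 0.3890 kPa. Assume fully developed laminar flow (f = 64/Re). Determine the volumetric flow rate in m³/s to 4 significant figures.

For laminar flow, f = 64/Re with Re = ρVD/μ, so Darcy-Weisbach reduces to ΔP = 32μLV/D². Solving for V: V = ΔP·D²/(32μL) = 389·(0.05629)²/(32·0.0221·8.079) = 0.2157 m/s.
Check: Re = ρVD/μ = 852.4·0.2157·0.05629/0.0221 = 468.4 < 2300, so the laminar assumption holds.
Q = V·A = 0.2157·(π/4·0.05629²) = 0.0005369 m³/s = 5.369×10^-4 m³/s.

Q ≈ 5.369×10^-4 m³/s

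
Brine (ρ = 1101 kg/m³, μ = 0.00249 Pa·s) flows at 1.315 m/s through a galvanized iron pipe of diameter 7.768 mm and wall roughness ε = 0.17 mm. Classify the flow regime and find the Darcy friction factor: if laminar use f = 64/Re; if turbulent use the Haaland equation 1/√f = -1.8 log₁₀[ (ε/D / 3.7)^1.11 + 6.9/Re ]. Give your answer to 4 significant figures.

Re = ρVD/μ = 1101·1.315·0.007768/0.00249 = 4517.
Re > 4000 → turbulent. ε/D = 0.00017/0.007768 = 0.0219; Haaland: 1/√f = -1.8 log₁₀[0.00336 + 0.00153] = 4.159, so f = 0.05781.

f ≈ 0.05781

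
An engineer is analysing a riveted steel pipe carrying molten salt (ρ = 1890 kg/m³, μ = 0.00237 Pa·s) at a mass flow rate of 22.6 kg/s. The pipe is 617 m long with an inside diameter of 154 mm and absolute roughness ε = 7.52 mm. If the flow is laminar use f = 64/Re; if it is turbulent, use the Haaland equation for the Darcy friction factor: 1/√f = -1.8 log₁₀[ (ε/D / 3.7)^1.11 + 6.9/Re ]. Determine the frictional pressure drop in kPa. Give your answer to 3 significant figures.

ΔP ≈ 111 kPa

A = πD²/4 = π(0.154)²/4 = 0.01863 m²; mean velocity V = ṁ/(ρA) = 22.6/(1890 · 0.01863) = 0.642 m/s.
Reynolds number Re = ρVD/μ = 1890 · 0.642 · 0.154 / 0.00237 = 7.884e+04.
Re > 4000 → turbulent. Relative roughness ε/D = 0.00752/0.154 = 0.0488. Haaland: 1/√f = -1.8 log₁₀[(0.0488/3.7)^1.11 + 6.9/7.884e+04] = -1.8 log₁₀[0.0082 + 8.75e-05] = 3.747, so f = 0.07123.
Darcy-Weisbach: ΔP = f(L/D)(ρV²/2) = 0.07123·(617/0.154)·(1890·0.642²/2) = 0.07123·4006·389.5 = 1.111e+05 Pa.
ΔP = 1.111e+05 Pa = 111 kPa.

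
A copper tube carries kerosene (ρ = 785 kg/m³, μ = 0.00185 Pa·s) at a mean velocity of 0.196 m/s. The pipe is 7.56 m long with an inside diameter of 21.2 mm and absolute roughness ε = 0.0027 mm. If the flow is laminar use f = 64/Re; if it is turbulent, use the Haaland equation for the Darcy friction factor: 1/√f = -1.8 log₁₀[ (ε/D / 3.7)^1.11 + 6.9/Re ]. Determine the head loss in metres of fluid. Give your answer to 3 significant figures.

Reynolds number Re = ρVD/μ = 785 · 0.196 · 0.0212 / 0.00185 = 1763.
Re < 2300 → laminar flow, so f = 64/Re = 64/1763 = 0.0363 (the turbulent correlation is not needed).
Darcy-Weisbach: ΔP = f(L/D)(ρV²/2) = 0.0363·(7.56/0.0212)·(785·0.196²/2) = 0.0363·356.6·15.08 = 195.2 Pa.
Head loss h_f = ΔP/(ρg) = 195.2/(785·9.81) = 0.0253 m.

h_f ≈ 0.0253 m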